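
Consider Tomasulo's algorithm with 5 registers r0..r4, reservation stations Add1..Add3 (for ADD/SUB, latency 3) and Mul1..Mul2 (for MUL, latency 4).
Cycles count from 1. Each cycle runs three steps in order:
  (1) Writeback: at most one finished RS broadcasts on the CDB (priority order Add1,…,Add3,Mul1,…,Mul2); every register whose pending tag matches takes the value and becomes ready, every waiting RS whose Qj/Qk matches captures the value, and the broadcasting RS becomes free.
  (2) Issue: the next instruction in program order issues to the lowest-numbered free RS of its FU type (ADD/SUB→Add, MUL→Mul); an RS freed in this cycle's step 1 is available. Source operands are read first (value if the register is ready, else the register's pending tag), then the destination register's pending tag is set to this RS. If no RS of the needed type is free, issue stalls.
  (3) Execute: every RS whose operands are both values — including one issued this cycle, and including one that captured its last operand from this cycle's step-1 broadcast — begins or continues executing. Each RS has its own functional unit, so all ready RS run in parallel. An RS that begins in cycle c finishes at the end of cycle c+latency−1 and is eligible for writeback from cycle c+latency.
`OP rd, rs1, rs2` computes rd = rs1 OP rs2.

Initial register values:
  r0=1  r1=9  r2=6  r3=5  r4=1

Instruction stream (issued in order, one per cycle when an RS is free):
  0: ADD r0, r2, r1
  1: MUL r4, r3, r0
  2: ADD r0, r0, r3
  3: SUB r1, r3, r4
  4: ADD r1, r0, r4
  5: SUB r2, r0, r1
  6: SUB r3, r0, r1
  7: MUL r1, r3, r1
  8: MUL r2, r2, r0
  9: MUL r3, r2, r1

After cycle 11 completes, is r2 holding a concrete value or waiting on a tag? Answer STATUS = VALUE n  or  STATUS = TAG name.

  c1: issue ADD r0<-Add1  regs: r0:Add1,r1:9,r2:6,r3:5,r4:1
  c2: issue MUL r4<-Mul1  regs: r0:Add1,r1:9,r2:6,r3:5,r4:Mul1
  c3: issue ADD r0<-Add2  regs: r0:Add2,r1:9,r2:6,r3:5,r4:Mul1
  c4: CDB Add1=15; issue SUB r1<-Add1  regs: r0:Add2,r1:Add1,r2:6,r3:5,r4:Mul1
  c5: issue ADD r1<-Add3  regs: r0:Add2,r1:Add3,r2:6,r3:5,r4:Mul1
  c6: stall  regs: r0:Add2,r1:Add3,r2:6,r3:5,r4:Mul1
  c7: CDB Add2=20; issue SUB r2<-Add2  regs: r0:20,r1:Add3,r2:Add2,r3:5,r4:Mul1
  c8: CDB Mul1=75; stall  regs: r0:20,r1:Add3,r2:Add2,r3:5,r4:75
  c9: stall  regs: r0:20,r1:Add3,r2:Add2,r3:5,r4:75
  c10: stall  regs: r0:20,r1:Add3,r2:Add2,r3:5,r4:75
  c11: CDB Add1=-70; issue SUB r3<-Add1  regs: r0:20,r1:Add3,r2:Add2,r3:Add1,r4:75

STATUS = TAG Add2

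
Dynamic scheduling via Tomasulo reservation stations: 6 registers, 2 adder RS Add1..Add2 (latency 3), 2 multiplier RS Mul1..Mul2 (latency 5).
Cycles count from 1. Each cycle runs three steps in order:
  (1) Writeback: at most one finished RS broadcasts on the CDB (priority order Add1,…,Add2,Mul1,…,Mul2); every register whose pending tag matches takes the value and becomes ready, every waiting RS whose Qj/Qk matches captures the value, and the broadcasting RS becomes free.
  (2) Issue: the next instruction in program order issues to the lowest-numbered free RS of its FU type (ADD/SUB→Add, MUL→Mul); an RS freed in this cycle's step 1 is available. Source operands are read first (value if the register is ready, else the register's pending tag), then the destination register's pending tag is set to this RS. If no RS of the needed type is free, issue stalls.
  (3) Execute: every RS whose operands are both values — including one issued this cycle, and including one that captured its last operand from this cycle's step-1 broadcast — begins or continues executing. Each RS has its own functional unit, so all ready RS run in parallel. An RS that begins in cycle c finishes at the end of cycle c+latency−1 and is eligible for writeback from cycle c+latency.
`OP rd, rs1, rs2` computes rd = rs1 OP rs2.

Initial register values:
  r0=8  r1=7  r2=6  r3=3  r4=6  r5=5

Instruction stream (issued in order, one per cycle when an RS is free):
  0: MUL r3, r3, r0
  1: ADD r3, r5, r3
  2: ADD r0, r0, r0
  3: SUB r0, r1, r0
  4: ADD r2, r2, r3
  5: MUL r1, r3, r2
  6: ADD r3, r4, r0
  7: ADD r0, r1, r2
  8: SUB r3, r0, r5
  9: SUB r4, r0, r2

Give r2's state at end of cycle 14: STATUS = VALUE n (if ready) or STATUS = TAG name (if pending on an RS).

STATUS = VALUE 35

c1: issue MUL r3<-Mul1 | r0:8,r1:7,r2:6,r3:Mul1,r4:6,r5:5
c2: issue ADD r3<-Add1 | r0:8,r1:7,r2:6,r3:Add1,r4:6,r5:5
c3: issue ADD r0<-Add2 | r0:Add2,r1:7,r2:6,r3:Add1,r4:6,r5:5
c4: stall | r0:Add2,r1:7,r2:6,r3:Add1,r4:6,r5:5
c5: stall | r0:Add2,r1:7,r2:6,r3:Add1,r4:6,r5:5
c6: CDB Add2=16; issue SUB r0<-Add2 | r0:Add2,r1:7,r2:6,r3:Add1,r4:6,r5:5
c7: CDB Mul1=24; stall | r0:Add2,r1:7,r2:6,r3:Add1,r4:6,r5:5
c8: stall | r0:Add2,r1:7,r2:6,r3:Add1,r4:6,r5:5
c9: CDB Add2=-9; issue ADD r2<-Add2 | r0:-9,r1:7,r2:Add2,r3:Add1,r4:6,r5:5
c10: CDB Add1=29; issue MUL r1<-Mul1 | r0:-9,r1:Mul1,r2:Add2,r3:29,r4:6,r5:5
c11: issue ADD r3<-Add1 | r0:-9,r1:Mul1,r2:Add2,r3:Add1,r4:6,r5:5
c12: stall | r0:-9,r1:Mul1,r2:Add2,r3:Add1,r4:6,r5:5
c13: CDB Add2=35; issue ADD r0<-Add2 | r0:Add2,r1:Mul1,r2:35,r3:Add1,r4:6,r5:5
c14: CDB Add1=-3; issue SUB r3<-Add1 | r0:Add2,r1:Mul1,r2:35,r3:Add1,r4:6,r5:5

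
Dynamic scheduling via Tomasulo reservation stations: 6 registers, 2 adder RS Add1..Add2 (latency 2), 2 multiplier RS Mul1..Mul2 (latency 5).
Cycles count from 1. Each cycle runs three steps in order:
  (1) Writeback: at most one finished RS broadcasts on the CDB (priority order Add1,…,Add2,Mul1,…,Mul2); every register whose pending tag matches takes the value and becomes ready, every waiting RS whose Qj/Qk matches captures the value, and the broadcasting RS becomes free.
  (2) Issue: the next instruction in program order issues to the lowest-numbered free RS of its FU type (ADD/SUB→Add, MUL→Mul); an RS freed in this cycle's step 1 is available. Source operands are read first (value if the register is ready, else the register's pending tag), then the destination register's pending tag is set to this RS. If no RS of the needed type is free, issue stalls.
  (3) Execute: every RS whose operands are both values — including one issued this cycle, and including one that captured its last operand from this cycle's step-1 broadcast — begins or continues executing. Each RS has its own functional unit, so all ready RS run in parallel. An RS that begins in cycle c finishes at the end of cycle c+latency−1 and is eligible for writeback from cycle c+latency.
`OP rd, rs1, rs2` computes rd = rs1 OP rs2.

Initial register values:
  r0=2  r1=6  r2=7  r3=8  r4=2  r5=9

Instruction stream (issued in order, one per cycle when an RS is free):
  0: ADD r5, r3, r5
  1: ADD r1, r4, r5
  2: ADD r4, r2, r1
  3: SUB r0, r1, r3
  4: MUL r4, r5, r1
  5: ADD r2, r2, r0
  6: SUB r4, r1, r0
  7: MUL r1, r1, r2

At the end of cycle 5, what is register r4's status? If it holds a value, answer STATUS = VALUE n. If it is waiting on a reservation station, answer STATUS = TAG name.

cycle 1: issue ADD r5<-Add1 // r0:2,r1:6,r2:7,r3:8,r4:2,r5:Add1
cycle 2: issue ADD r1<-Add2 // r0:2,r1:Add2,r2:7,r3:8,r4:2,r5:Add1
cycle 3: CDB Add1=17; issue ADD r4<-Add1 // r0:2,r1:Add2,r2:7,r3:8,r4:Add1,r5:17
cycle 4: stall // r0:2,r1:Add2,r2:7,r3:8,r4:Add1,r5:17
cycle 5: CDB Add2=19; issue SUB r0<-Add2 // r0:Add2,r1:19,r2:7,r3:8,r4:Add1,r5:17

STATUS = TAG Add1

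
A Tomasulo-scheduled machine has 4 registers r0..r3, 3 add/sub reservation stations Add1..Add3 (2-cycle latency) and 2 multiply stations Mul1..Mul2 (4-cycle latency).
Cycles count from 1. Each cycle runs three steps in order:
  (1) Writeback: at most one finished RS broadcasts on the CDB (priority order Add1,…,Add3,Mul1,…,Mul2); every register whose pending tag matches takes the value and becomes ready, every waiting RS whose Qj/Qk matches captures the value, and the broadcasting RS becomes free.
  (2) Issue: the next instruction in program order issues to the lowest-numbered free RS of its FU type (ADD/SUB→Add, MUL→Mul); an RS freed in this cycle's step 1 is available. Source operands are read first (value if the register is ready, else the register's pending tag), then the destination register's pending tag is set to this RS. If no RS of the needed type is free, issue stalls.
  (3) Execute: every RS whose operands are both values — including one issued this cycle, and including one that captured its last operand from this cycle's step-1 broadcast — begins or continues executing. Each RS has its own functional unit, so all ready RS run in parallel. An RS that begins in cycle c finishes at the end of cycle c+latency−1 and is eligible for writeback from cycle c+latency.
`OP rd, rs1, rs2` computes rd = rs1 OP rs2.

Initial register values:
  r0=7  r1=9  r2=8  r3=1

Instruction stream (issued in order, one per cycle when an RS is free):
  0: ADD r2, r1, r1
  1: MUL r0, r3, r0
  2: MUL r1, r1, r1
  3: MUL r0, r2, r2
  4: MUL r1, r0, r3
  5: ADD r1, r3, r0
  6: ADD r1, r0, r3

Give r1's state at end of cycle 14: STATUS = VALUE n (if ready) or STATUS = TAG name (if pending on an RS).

c1: issue ADD r2<-Add1 | r0:7,r1:9,r2:Add1,r3:1
c2: issue MUL r0<-Mul1 | r0:Mul1,r1:9,r2:Add1,r3:1
c3: CDB Add1=18; issue MUL r1<-Mul2 | r0:Mul1,r1:Mul2,r2:18,r3:1
c4: stall | r0:Mul1,r1:Mul2,r2:18,r3:1
c5: stall | r0:Mul1,r1:Mul2,r2:18,r3:1
c6: CDB Mul1=7; issue MUL r0<-Mul1 | r0:Mul1,r1:Mul2,r2:18,r3:1
c7: CDB Mul2=81; issue MUL r1<-Mul2 | r0:Mul1,r1:Mul2,r2:18,r3:1
c8: issue ADD r1<-Add1 | r0:Mul1,r1:Add1,r2:18,r3:1
c9: issue ADD r1<-Add2 | r0:Mul1,r1:Add2,r2:18,r3:1
c10: CDB Mul1=324 | r0:324,r1:Add2,r2:18,r3:1
c11: - | r0:324,r1:Add2,r2:18,r3:1
c12: CDB Add1=325 | r0:324,r1:Add2,r2:18,r3:1
c13: CDB Add2=325 | r0:324,r1:325,r2:18,r3:1
c14: CDB Mul2=324 | r0:324,r1:325,r2:18,r3:1

STATUS = VALUE 325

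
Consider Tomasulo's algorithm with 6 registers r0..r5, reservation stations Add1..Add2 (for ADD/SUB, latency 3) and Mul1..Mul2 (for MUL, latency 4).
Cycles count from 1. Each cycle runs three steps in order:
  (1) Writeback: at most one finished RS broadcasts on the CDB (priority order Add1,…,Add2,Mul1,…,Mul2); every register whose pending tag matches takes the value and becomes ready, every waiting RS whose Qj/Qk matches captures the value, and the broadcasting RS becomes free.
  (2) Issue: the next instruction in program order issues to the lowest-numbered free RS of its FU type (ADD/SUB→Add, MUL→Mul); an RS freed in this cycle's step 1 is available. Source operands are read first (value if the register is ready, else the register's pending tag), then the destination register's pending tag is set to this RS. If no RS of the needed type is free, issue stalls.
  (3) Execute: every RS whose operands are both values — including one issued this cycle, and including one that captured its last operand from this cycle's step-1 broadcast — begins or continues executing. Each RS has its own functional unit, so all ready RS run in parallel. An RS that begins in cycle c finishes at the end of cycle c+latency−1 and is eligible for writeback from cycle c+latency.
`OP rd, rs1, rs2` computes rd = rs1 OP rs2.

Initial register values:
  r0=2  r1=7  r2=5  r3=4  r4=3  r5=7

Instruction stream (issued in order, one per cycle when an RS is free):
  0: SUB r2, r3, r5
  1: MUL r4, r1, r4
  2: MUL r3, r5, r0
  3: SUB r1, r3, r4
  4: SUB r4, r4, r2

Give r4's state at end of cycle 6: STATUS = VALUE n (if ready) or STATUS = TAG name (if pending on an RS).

c1: issue SUB r2<-Add1 | r0:2,r1:7,r2:Add1,r3:4,r4:3,r5:7
c2: issue MUL r4<-Mul1 | r0:2,r1:7,r2:Add1,r3:4,r4:Mul1,r5:7
c3: issue MUL r3<-Mul2 | r0:2,r1:7,r2:Add1,r3:Mul2,r4:Mul1,r5:7
c4: CDB Add1=-3; issue SUB r1<-Add1 | r0:2,r1:Add1,r2:-3,r3:Mul2,r4:Mul1,r5:7
c5: issue SUB r4<-Add2 | r0:2,r1:Add1,r2:-3,r3:Mul2,r4:Add2,r5:7
c6: CDB Mul1=21 | r0:2,r1:Add1,r2:-3,r3:Mul2,r4:Add2,r5:7

STATUS = TAG Add2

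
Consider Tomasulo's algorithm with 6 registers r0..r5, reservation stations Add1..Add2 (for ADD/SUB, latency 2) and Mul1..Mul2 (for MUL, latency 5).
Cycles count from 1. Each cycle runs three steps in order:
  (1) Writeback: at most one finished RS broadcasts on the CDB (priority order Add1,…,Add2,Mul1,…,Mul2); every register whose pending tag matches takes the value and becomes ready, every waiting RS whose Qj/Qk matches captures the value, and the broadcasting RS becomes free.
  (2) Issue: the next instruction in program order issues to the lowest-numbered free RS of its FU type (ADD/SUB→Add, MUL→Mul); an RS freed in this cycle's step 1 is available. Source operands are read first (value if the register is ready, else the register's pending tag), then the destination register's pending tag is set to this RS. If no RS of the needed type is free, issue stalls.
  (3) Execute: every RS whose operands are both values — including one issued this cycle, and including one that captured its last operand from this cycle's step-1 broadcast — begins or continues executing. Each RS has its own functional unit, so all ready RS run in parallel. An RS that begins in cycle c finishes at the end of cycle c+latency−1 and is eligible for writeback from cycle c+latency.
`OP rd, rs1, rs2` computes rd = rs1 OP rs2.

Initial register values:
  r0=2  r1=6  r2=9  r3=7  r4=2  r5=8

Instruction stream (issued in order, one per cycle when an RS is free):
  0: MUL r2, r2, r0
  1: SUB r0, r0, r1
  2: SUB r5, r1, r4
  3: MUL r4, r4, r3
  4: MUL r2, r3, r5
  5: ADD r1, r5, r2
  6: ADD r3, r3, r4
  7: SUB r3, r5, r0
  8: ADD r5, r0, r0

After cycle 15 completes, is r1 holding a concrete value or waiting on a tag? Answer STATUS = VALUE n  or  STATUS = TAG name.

cycle 1: issue MUL r2<-Mul1 // r0:2,r1:6,r2:Mul1,r3:7,r4:2,r5:8
cycle 2: issue SUB r0<-Add1 // r0:Add1,r1:6,r2:Mul1,r3:7,r4:2,r5:8
cycle 3: issue SUB r5<-Add2 // r0:Add1,r1:6,r2:Mul1,r3:7,r4:2,r5:Add2
cycle 4: CDB Add1=-4; issue MUL r4<-Mul2 // r0:-4,r1:6,r2:Mul1,r3:7,r4:Mul2,r5:Add2
cycle 5: CDB Add2=4; stall // r0:-4,r1:6,r2:Mul1,r3:7,r4:Mul2,r5:4
cycle 6: CDB Mul1=18; issue MUL r2<-Mul1 // r0:-4,r1:6,r2:Mul1,r3:7,r4:Mul2,r5:4
cycle 7: issue ADD r1<-Add1 // r0:-4,r1:Add1,r2:Mul1,r3:7,r4:Mul2,r5:4
cycle 8: issue ADD r3<-Add2 // r0:-4,r1:Add1,r2:Mul1,r3:Add2,r4:Mul2,r5:4
cycle 9: CDB Mul2=14; stall // r0:-4,r1:Add1,r2:Mul1,r3:Add2,r4:14,r5:4
cycle 10: stall // r0:-4,r1:Add1,r2:Mul1,r3:Add2,r4:14,r5:4
cycle 11: CDB Add2=21; issue SUB r3<-Add2 // r0:-4,r1:Add1,r2:Mul1,r3:Add2,r4:14,r5:4
cycle 12: CDB Mul1=28; stall // r0:-4,r1:Add1,r2:28,r3:Add2,r4:14,r5:4
cycle 13: CDB Add2=8; issue ADD r5<-Add2 // r0:-4,r1:Add1,r2:28,r3:8,r4:14,r5:Add2
cycle 14: CDB Add1=32 // r0:-4,r1:32,r2:28,r3:8,r4:14,r5:Add2
cycle 15: CDB Add2=-8 // r0:-4,r1:32,r2:28,r3:8,r4:14,r5:-8

STATUS = VALUE 32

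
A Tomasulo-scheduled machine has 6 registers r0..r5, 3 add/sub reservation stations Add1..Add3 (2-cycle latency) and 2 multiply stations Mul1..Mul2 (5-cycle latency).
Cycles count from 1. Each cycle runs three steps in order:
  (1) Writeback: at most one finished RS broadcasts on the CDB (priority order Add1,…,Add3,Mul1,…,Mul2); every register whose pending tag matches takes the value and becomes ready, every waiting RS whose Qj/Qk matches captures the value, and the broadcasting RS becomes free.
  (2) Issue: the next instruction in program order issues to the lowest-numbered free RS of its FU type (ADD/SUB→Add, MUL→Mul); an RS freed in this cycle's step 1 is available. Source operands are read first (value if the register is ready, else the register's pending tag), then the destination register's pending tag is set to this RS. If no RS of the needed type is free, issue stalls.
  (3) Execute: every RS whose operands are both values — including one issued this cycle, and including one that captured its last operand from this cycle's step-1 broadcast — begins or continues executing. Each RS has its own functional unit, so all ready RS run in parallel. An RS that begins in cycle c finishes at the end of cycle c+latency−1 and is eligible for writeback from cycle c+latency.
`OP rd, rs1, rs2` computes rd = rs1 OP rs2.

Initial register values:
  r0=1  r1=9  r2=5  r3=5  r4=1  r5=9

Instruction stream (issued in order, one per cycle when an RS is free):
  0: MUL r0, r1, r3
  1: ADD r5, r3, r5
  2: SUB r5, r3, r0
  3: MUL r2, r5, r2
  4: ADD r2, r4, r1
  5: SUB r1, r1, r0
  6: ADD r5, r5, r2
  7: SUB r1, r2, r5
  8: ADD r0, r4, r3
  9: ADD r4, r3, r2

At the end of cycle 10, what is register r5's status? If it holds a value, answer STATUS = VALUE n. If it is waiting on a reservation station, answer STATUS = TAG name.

STATUS = VALUE -30

cycle 1: issue MUL r0<-Mul1 // r0:Mul1,r1:9,r2:5,r3:5,r4:1,r5:9
cycle 2: issue ADD r5<-Add1 // r0:Mul1,r1:9,r2:5,r3:5,r4:1,r5:Add1
cycle 3: issue SUB r5<-Add2 // r0:Mul1,r1:9,r2:5,r3:5,r4:1,r5:Add2
cycle 4: CDB Add1=14; issue MUL r2<-Mul2 // r0:Mul1,r1:9,r2:Mul2,r3:5,r4:1,r5:Add2
cycle 5: issue ADD r2<-Add1 // r0:Mul1,r1:9,r2:Add1,r3:5,r4:1,r5:Add2
cycle 6: CDB Mul1=45; issue SUB r1<-Add3 // r0:45,r1:Add3,r2:Add1,r3:5,r4:1,r5:Add2
cycle 7: CDB Add1=10; issue ADD r5<-Add1 // r0:45,r1:Add3,r2:10,r3:5,r4:1,r5:Add1
cycle 8: CDB Add2=-40; issue SUB r1<-Add2 // r0:45,r1:Add2,r2:10,r3:5,r4:1,r5:Add1
cycle 9: CDB Add3=-36; issue ADD r0<-Add3 // r0:Add3,r1:Add2,r2:10,r3:5,r4:1,r5:Add1
cycle 10: CDB Add1=-30; issue ADD r4<-Add1 // r0:Add3,r1:Add2,r2:10,r3:5,r4:Add1,r5:-30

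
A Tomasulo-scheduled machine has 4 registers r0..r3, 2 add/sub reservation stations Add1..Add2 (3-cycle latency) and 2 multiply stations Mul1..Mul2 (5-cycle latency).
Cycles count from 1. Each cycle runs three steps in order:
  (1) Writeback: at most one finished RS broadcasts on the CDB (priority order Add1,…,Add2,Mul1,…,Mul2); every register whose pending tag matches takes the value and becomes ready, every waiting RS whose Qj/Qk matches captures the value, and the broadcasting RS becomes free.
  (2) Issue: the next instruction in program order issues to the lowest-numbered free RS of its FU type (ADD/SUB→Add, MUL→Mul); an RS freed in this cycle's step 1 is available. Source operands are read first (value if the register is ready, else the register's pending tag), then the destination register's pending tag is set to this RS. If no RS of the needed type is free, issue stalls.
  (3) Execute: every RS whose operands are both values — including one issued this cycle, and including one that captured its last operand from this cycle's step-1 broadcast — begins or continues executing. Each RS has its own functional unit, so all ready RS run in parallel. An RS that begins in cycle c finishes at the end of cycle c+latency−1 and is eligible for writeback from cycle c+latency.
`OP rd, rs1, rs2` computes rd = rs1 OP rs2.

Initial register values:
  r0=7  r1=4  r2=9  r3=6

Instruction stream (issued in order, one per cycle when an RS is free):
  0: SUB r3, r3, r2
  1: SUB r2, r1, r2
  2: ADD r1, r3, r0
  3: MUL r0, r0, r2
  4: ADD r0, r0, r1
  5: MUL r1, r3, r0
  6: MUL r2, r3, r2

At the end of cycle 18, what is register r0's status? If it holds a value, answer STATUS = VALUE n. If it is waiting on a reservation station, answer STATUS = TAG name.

cycle 1: issue SUB r3<-Add1 // r0:7,r1:4,r2:9,r3:Add1
cycle 2: issue SUB r2<-Add2 // r0:7,r1:4,r2:Add2,r3:Add1
cycle 3: stall // r0:7,r1:4,r2:Add2,r3:Add1
cycle 4: CDB Add1=-3; issue ADD r1<-Add1 // r0:7,r1:Add1,r2:Add2,r3:-3
cycle 5: CDB Add2=-5; issue MUL r0<-Mul1 // r0:Mul1,r1:Add1,r2:-5,r3:-3
cycle 6: issue ADD r0<-Add2 // r0:Add2,r1:Add1,r2:-5,r3:-3
cycle 7: CDB Add1=4; issue MUL r1<-Mul2 // r0:Add2,r1:Mul2,r2:-5,r3:-3
cycle 8: stall // r0:Add2,r1:Mul2,r2:-5,r3:-3
cycle 9: stall // r0:Add2,r1:Mul2,r2:-5,r3:-3
cycle 10: CDB Mul1=-35; issue MUL r2<-Mul1 // r0:Add2,r1:Mul2,r2:Mul1,r3:-3
cycle 11: - // r0:Add2,r1:Mul2,r2:Mul1,r3:-3
cycle 12: - // r0:Add2,r1:Mul2,r2:Mul1,r3:-3
cycle 13: CDB Add2=-31 // r0:-31,r1:Mul2,r2:Mul1,r3:-3
cycle 14: - // r0:-31,r1:Mul2,r2:Mul1,r3:-3
cycle 15: CDB Mul1=15 // r0:-31,r1:Mul2,r2:15,r3:-3
cycle 16: - // r0:-31,r1:Mul2,r2:15,r3:-3
cycle 17: - // r0:-31,r1:Mul2,r2:15,r3:-3
cycle 18: CDB Mul2=93 // r0:-31,r1:93,r2:15,r3:-3

STATUS = VALUE -31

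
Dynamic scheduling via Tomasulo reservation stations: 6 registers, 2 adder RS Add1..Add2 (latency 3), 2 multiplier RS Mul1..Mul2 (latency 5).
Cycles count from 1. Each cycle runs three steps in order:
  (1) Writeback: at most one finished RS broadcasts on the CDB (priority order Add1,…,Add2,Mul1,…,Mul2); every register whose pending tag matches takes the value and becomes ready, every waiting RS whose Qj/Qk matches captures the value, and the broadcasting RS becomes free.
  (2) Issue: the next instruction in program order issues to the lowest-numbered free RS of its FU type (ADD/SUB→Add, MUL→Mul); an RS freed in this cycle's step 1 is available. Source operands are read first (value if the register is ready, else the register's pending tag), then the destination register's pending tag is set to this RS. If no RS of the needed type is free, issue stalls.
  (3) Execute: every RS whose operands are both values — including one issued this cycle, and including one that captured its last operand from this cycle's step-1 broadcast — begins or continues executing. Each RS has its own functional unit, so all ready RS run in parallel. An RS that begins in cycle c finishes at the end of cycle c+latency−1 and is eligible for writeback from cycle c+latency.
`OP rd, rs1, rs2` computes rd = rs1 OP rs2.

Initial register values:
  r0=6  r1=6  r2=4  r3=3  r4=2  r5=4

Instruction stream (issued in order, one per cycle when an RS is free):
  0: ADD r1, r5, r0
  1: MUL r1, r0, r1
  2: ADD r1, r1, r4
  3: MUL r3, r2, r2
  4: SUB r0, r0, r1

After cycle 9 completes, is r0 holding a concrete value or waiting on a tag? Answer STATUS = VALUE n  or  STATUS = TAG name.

cycle 1: issue ADD r1<-Add1 // r0:6,r1:Add1,r2:4,r3:3,r4:2,r5:4
cycle 2: issue MUL r1<-Mul1 // r0:6,r1:Mul1,r2:4,r3:3,r4:2,r5:4
cycle 3: issue ADD r1<-Add2 // r0:6,r1:Add2,r2:4,r3:3,r4:2,r5:4
cycle 4: CDB Add1=10; issue MUL r3<-Mul2 // r0:6,r1:Add2,r2:4,r3:Mul2,r4:2,r5:4
cycle 5: issue SUB r0<-Add1 // r0:Add1,r1:Add2,r2:4,r3:Mul2,r4:2,r5:4
cycle 6: - // r0:Add1,r1:Add2,r2:4,r3:Mul2,r4:2,r5:4
cycle 7: - // r0:Add1,r1:Add2,r2:4,r3:Mul2,r4:2,r5:4
cycle 8: - // r0:Add1,r1:Add2,r2:4,r3:Mul2,r4:2,r5:4
cycle 9: CDB Mul1=60 // r0:Add1,r1:Add2,r2:4,r3:Mul2,r4:2,r5:4

STATUS = TAG Add1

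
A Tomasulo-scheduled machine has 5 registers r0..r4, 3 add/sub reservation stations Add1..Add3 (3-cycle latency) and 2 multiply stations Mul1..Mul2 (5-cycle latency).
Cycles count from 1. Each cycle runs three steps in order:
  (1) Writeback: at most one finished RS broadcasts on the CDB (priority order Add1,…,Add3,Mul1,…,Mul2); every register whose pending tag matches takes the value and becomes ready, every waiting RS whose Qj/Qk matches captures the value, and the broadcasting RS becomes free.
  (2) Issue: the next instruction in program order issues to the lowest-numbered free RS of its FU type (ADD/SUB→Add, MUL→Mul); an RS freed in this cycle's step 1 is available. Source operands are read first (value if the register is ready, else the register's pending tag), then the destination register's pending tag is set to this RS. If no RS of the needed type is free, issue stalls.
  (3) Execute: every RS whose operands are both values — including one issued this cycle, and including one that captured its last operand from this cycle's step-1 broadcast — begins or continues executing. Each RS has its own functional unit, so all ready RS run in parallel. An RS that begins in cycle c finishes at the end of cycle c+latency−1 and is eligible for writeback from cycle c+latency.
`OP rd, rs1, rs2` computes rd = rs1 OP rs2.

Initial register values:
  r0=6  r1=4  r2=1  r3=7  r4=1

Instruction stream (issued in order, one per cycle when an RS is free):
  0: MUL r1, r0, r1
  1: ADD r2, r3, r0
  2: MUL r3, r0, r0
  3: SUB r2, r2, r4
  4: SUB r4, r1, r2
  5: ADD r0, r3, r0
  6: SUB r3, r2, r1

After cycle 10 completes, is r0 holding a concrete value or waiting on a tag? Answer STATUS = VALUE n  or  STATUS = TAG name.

cycle 1: issue MUL r1<-Mul1 // r0:6,r1:Mul1,r2:1,r3:7,r4:1
cycle 2: issue ADD r2<-Add1 // r0:6,r1:Mul1,r2:Add1,r3:7,r4:1
cycle 3: issue MUL r3<-Mul2 // r0:6,r1:Mul1,r2:Add1,r3:Mul2,r4:1
cycle 4: issue SUB r2<-Add2 // r0:6,r1:Mul1,r2:Add2,r3:Mul2,r4:1
cycle 5: CDB Add1=13; issue SUB r4<-Add1 // r0:6,r1:Mul1,r2:Add2,r3:Mul2,r4:Add1
cycle 6: CDB Mul1=24; issue ADD r0<-Add3 // r0:Add3,r1:24,r2:Add2,r3:Mul2,r4:Add1
cycle 7: stall // r0:Add3,r1:24,r2:Add2,r3:Mul2,r4:Add1
cycle 8: CDB Add2=12; issue SUB r3<-Add2 // r0:Add3,r1:24,r2:12,r3:Add2,r4:Add1
cycle 9: CDB Mul2=36 // r0:Add3,r1:24,r2:12,r3:Add2,r4:Add1
cycle 10: - // r0:Add3,r1:24,r2:12,r3:Add2,r4:Add1

STATUS = TAG Add3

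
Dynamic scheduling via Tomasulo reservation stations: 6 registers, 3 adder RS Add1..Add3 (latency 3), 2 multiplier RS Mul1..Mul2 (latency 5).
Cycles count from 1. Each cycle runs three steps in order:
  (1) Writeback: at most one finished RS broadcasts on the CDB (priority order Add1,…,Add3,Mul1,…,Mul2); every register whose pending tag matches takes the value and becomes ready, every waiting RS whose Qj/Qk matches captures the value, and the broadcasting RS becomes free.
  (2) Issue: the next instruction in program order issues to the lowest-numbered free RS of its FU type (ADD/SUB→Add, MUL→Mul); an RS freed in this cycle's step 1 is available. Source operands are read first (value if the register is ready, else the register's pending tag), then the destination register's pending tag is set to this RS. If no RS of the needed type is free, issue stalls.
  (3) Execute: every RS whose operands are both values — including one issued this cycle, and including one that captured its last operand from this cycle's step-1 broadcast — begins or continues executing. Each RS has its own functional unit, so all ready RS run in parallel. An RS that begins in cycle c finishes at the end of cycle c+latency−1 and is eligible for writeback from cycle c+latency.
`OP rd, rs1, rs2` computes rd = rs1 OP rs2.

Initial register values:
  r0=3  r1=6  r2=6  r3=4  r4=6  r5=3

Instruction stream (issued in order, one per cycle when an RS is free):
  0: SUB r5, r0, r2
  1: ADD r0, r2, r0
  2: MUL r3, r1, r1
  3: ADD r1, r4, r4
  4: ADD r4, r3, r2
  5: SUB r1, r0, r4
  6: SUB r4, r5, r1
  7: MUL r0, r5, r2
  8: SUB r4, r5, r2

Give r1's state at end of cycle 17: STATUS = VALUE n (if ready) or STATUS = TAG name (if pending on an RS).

STATUS = VALUE -33

c1: issue SUB r5<-Add1 | r0:3,r1:6,r2:6,r3:4,r4:6,r5:Add1
c2: issue ADD r0<-Add2 | r0:Add2,r1:6,r2:6,r3:4,r4:6,r5:Add1
c3: issue MUL r3<-Mul1 | r0:Add2,r1:6,r2:6,r3:Mul1,r4:6,r5:Add1
c4: CDB Add1=-3; issue ADD r1<-Add1 | r0:Add2,r1:Add1,r2:6,r3:Mul1,r4:6,r5:-3
c5: CDB Add2=9; issue ADD r4<-Add2 | r0:9,r1:Add1,r2:6,r3:Mul1,r4:Add2,r5:-3
c6: issue SUB r1<-Add3 | r0:9,r1:Add3,r2:6,r3:Mul1,r4:Add2,r5:-3
c7: CDB Add1=12; issue SUB r4<-Add1 | r0:9,r1:Add3,r2:6,r3:Mul1,r4:Add1,r5:-3
c8: CDB Mul1=36; issue MUL r0<-Mul1 | r0:Mul1,r1:Add3,r2:6,r3:36,r4:Add1,r5:-3
c9: stall | r0:Mul1,r1:Add3,r2:6,r3:36,r4:Add1,r5:-3
c10: stall | r0:Mul1,r1:Add3,r2:6,r3:36,r4:Add1,r5:-3
c11: CDB Add2=42; issue SUB r4<-Add2 | r0:Mul1,r1:Add3,r2:6,r3:36,r4:Add2,r5:-3
c12: - | r0:Mul1,r1:Add3,r2:6,r3:36,r4:Add2,r5:-3
c13: CDB Mul1=-18 | r0:-18,r1:Add3,r2:6,r3:36,r4:Add2,r5:-3
c14: CDB Add2=-9 | r0:-18,r1:Add3,r2:6,r3:36,r4:-9,r5:-3
c15: CDB Add3=-33 | r0:-18,r1:-33,r2:6,r3:36,r4:-9,r5:-3
c16: - | r0:-18,r1:-33,r2:6,r3:36,r4:-9,r5:-3
c17: - | r0:-18,r1:-33,r2:6,r3:36,r4:-9,r5:-3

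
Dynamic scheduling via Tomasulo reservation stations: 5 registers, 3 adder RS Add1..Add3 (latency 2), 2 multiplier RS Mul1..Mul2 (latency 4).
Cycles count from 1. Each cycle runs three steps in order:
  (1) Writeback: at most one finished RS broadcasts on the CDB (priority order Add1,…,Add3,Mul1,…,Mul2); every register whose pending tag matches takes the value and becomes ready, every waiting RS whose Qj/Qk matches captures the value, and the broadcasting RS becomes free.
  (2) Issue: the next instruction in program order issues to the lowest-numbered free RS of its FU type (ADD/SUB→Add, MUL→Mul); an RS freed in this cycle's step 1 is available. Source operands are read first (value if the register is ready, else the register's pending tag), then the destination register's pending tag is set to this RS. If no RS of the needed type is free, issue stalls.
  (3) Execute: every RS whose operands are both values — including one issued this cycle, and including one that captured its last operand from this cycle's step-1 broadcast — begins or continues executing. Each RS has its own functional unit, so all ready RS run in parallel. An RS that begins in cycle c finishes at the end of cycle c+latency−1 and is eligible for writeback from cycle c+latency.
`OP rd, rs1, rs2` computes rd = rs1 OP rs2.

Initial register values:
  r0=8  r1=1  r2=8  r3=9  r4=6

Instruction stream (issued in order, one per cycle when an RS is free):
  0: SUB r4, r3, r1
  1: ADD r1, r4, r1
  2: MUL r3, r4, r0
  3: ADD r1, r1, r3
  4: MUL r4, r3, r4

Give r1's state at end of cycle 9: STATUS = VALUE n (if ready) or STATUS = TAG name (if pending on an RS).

STATUS = VALUE 73

cycle 1: issue SUB r4<-Add1 // r0:8,r1:1,r2:8,r3:9,r4:Add1
cycle 2: issue ADD r1<-Add2 // r0:8,r1:Add2,r2:8,r3:9,r4:Add1
cycle 3: CDB Add1=8; issue MUL r3<-Mul1 // r0:8,r1:Add2,r2:8,r3:Mul1,r4:8
cycle 4: issue ADD r1<-Add1 // r0:8,r1:Add1,r2:8,r3:Mul1,r4:8
cycle 5: CDB Add2=9; issue MUL r4<-Mul2 // r0:8,r1:Add1,r2:8,r3:Mul1,r4:Mul2
cycle 6: - // r0:8,r1:Add1,r2:8,r3:Mul1,r4:Mul2
cycle 7: CDB Mul1=64 // r0:8,r1:Add1,r2:8,r3:64,r4:Mul2
cycle 8: - // r0:8,r1:Add1,r2:8,r3:64,r4:Mul2
cycle 9: CDB Add1=73 // r0:8,r1:73,r2:8,r3:64,r4:Mul2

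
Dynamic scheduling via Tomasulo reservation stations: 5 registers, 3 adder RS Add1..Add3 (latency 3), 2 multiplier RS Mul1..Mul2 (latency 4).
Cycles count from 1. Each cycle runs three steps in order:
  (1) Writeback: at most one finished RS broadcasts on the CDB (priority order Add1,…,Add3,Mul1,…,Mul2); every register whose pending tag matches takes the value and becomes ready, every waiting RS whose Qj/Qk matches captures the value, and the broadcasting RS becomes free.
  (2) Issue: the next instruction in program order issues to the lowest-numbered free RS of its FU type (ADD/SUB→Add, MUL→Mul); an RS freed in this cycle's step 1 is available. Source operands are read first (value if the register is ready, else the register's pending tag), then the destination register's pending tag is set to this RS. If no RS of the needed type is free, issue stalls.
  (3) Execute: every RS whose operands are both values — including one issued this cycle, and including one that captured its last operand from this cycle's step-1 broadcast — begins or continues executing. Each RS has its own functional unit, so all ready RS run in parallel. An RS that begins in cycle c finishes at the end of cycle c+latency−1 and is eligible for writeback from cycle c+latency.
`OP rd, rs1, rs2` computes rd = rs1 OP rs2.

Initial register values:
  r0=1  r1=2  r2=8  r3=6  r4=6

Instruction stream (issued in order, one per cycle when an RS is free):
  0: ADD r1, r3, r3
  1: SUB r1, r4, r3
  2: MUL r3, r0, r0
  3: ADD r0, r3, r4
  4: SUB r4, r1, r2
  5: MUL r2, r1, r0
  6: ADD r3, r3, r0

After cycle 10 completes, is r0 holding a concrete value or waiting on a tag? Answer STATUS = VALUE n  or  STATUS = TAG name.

STATUS = VALUE 7

c1: issue ADD r1<-Add1 | r0:1,r1:Add1,r2:8,r3:6,r4:6
c2: issue SUB r1<-Add2 | r0:1,r1:Add2,r2:8,r3:6,r4:6
c3: issue MUL r3<-Mul1 | r0:1,r1:Add2,r2:8,r3:Mul1,r4:6
c4: CDB Add1=12; issue ADD r0<-Add1 | r0:Add1,r1:Add2,r2:8,r3:Mul1,r4:6
c5: CDB Add2=0; issue SUB r4<-Add2 | r0:Add1,r1:0,r2:8,r3:Mul1,r4:Add2
c6: issue MUL r2<-Mul2 | r0:Add1,r1:0,r2:Mul2,r3:Mul1,r4:Add2
c7: CDB Mul1=1; issue ADD r3<-Add3 | r0:Add1,r1:0,r2:Mul2,r3:Add3,r4:Add2
c8: CDB Add2=-8 | r0:Add1,r1:0,r2:Mul2,r3:Add3,r4:-8
c9: - | r0:Add1,r1:0,r2:Mul2,r3:Add3,r4:-8
c10: CDB Add1=7 | r0:7,r1:0,r2:Mul2,r3:Add3,r4:-8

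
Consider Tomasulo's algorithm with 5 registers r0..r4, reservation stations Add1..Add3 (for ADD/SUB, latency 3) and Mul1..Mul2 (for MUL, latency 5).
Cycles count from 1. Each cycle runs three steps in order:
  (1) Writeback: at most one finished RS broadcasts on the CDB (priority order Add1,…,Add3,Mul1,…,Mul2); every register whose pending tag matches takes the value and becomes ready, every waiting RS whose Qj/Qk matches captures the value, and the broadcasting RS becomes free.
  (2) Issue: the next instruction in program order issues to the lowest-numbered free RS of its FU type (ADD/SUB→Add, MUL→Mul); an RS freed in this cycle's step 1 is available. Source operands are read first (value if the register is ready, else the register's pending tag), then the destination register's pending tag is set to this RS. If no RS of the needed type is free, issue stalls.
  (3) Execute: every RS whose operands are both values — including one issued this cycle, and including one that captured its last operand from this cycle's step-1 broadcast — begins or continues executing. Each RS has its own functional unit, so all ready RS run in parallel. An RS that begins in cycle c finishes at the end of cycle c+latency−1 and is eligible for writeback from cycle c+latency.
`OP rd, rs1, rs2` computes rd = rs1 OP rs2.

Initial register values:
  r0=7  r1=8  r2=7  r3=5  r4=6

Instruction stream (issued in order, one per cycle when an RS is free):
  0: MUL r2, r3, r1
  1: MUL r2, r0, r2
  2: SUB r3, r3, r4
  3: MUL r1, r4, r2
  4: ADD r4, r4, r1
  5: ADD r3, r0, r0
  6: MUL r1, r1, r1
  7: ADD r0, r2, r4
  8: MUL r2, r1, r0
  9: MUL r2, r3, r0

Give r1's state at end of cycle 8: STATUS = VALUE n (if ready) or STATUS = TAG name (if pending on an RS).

STATUS = TAG Mul1

  c1: issue MUL r2<-Mul1  regs: r0:7,r1:8,r2:Mul1,r3:5,r4:6
  c2: issue MUL r2<-Mul2  regs: r0:7,r1:8,r2:Mul2,r3:5,r4:6
  c3: issue SUB r3<-Add1  regs: r0:7,r1:8,r2:Mul2,r3:Add1,r4:6
  c4: stall  regs: r0:7,r1:8,r2:Mul2,r3:Add1,r4:6
  c5: stall  regs: r0:7,r1:8,r2:Mul2,r3:Add1,r4:6
  c6: CDB Add1=-1; stall  regs: r0:7,r1:8,r2:Mul2,r3:-1,r4:6
  c7: CDB Mul1=40; issue MUL r1<-Mul1  regs: r0:7,r1:Mul1,r2:Mul2,r3:-1,r4:6
  c8: issue ADD r4<-Add1  regs: r0:7,r1:Mul1,r2:Mul2,r3:-1,r4:Add1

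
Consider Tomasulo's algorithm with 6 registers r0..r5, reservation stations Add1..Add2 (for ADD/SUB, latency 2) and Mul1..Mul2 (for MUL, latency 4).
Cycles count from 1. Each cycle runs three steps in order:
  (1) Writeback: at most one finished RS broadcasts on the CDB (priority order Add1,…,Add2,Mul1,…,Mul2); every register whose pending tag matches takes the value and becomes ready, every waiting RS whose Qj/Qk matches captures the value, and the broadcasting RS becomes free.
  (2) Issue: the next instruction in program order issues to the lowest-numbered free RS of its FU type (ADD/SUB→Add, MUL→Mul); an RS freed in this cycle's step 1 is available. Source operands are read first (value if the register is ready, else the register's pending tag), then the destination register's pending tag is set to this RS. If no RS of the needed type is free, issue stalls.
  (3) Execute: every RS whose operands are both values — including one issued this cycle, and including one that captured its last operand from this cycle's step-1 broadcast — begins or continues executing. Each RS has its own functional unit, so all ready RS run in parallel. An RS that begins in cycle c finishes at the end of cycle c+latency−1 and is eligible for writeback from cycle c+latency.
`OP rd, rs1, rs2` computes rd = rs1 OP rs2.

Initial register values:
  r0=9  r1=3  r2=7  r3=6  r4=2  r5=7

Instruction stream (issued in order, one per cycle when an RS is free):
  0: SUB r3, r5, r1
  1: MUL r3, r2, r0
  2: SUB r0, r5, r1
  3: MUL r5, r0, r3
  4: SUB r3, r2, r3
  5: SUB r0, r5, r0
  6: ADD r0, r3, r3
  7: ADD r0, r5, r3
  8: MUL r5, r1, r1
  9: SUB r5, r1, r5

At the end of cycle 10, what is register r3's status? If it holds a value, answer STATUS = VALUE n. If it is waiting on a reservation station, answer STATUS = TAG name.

STATUS = VALUE -56

cycle 1: issue SUB r3<-Add1 // r0:9,r1:3,r2:7,r3:Add1,r4:2,r5:7
cycle 2: issue MUL r3<-Mul1 // r0:9,r1:3,r2:7,r3:Mul1,r4:2,r5:7
cycle 3: CDB Add1=4; issue SUB r0<-Add1 // r0:Add1,r1:3,r2:7,r3:Mul1,r4:2,r5:7
cycle 4: issue MUL r5<-Mul2 // r0:Add1,r1:3,r2:7,r3:Mul1,r4:2,r5:Mul2
cycle 5: CDB Add1=4; issue SUB r3<-Add1 // r0:4,r1:3,r2:7,r3:Add1,r4:2,r5:Mul2
cycle 6: CDB Mul1=63; issue SUB r0<-Add2 // r0:Add2,r1:3,r2:7,r3:Add1,r4:2,r5:Mul2
cycle 7: stall // r0:Add2,r1:3,r2:7,r3:Add1,r4:2,r5:Mul2
cycle 8: CDB Add1=-56; issue ADD r0<-Add1 // r0:Add1,r1:3,r2:7,r3:-56,r4:2,r5:Mul2
cycle 9: stall // r0:Add1,r1:3,r2:7,r3:-56,r4:2,r5:Mul2
cycle 10: CDB Add1=-112; issue ADD r0<-Add1 // r0:Add1,r1:3,r2:7,r3:-56,r4:2,r5:Mul2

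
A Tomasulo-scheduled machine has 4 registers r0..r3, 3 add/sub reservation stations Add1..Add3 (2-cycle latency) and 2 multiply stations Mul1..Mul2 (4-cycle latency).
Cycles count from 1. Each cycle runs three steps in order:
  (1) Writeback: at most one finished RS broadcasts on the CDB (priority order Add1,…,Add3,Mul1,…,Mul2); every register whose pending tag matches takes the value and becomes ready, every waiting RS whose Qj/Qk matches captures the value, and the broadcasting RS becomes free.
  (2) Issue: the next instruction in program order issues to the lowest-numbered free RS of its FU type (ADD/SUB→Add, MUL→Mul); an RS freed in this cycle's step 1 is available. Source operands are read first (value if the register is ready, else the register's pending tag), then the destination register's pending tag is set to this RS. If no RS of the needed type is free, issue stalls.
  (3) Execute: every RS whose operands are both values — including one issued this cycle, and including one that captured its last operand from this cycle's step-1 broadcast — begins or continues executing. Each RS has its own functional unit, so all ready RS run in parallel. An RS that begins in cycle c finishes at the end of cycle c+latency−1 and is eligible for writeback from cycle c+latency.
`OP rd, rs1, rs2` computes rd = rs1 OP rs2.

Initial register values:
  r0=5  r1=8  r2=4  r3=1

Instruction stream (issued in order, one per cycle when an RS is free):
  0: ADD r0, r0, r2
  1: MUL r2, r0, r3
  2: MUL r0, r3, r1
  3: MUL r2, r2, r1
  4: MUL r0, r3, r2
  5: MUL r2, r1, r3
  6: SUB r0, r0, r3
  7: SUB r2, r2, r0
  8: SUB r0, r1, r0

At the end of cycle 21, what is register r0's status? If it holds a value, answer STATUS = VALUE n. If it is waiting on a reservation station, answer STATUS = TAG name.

STATUS = VALUE -63

c1: issue ADD r0<-Add1 | r0:Add1,r1:8,r2:4,r3:1
c2: issue MUL r2<-Mul1 | r0:Add1,r1:8,r2:Mul1,r3:1
c3: CDB Add1=9; issue MUL r0<-Mul2 | r0:Mul2,r1:8,r2:Mul1,r3:1
c4: stall | r0:Mul2,r1:8,r2:Mul1,r3:1
c5: stall | r0:Mul2,r1:8,r2:Mul1,r3:1
c6: stall | r0:Mul2,r1:8,r2:Mul1,r3:1
c7: CDB Mul1=9; issue MUL r2<-Mul1 | r0:Mul2,r1:8,r2:Mul1,r3:1
c8: CDB Mul2=8; issue MUL r0<-Mul2 | r0:Mul2,r1:8,r2:Mul1,r3:1
c9: stall | r0:Mul2,r1:8,r2:Mul1,r3:1
c10: stall | r0:Mul2,r1:8,r2:Mul1,r3:1
c11: CDB Mul1=72; issue MUL r2<-Mul1 | r0:Mul2,r1:8,r2:Mul1,r3:1
c12: issue SUB r0<-Add1 | r0:Add1,r1:8,r2:Mul1,r3:1
c13: issue SUB r2<-Add2 | r0:Add1,r1:8,r2:Add2,r3:1
c14: issue SUB r0<-Add3 | r0:Add3,r1:8,r2:Add2,r3:1
c15: CDB Mul1=8 | r0:Add3,r1:8,r2:Add2,r3:1
c16: CDB Mul2=72 | r0:Add3,r1:8,r2:Add2,r3:1
c17: - | r0:Add3,r1:8,r2:Add2,r3:1
c18: CDB Add1=71 | r0:Add3,r1:8,r2:Add2,r3:1
c19: - | r0:Add3,r1:8,r2:Add2,r3:1
c20: CDB Add2=-63 | r0:Add3,r1:8,r2:-63,r3:1
c21: CDB Add3=-63 | r0:-63,r1:8,r2:-63,r3:1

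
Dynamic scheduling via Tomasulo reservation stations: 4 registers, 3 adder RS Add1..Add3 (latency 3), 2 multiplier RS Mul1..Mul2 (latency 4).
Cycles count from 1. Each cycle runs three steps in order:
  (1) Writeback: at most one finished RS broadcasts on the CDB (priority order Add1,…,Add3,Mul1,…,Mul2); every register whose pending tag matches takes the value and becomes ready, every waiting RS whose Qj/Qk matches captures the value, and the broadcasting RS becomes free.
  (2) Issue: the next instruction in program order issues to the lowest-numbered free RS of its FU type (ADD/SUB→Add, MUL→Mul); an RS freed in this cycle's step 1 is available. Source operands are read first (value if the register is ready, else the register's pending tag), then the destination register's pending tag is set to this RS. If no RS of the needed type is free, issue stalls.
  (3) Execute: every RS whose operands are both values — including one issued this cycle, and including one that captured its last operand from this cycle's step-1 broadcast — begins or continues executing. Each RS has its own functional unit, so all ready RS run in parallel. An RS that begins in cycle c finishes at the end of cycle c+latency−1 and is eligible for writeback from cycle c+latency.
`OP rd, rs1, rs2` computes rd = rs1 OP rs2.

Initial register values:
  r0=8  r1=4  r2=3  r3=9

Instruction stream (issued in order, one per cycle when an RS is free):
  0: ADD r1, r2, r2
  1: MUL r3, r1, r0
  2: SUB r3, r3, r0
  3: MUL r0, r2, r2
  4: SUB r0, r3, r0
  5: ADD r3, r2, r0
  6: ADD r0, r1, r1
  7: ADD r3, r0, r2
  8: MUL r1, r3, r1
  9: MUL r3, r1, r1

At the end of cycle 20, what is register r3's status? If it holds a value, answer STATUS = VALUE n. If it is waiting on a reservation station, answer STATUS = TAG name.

STATUS = TAG Mul2

  c1: issue ADD r1<-Add1  regs: r0:8,r1:Add1,r2:3,r3:9
  c2: issue MUL r3<-Mul1  regs: r0:8,r1:Add1,r2:3,r3:Mul1
  c3: issue SUB r3<-Add2  regs: r0:8,r1:Add1,r2:3,r3:Add2
  c4: CDB Add1=6; issue MUL r0<-Mul2  regs: r0:Mul2,r1:6,r2:3,r3:Add2
  c5: issue SUB r0<-Add1  regs: r0:Add1,r1:6,r2:3,r3:Add2
  c6: issue ADD r3<-Add3  regs: r0:Add1,r1:6,r2:3,r3:Add3
  c7: stall  regs: r0:Add1,r1:6,r2:3,r3:Add3
  c8: CDB Mul1=48; stall  regs: r0:Add1,r1:6,r2:3,r3:Add3
  c9: CDB Mul2=9; stall  regs: r0:Add1,r1:6,r2:3,r3:Add3
  c10: stall  regs: r0:Add1,r1:6,r2:3,r3:Add3
  c11: CDB Add2=40; issue ADD r0<-Add2  regs: r0:Add2,r1:6,r2:3,r3:Add3
  c12: stall  regs: r0:Add2,r1:6,r2:3,r3:Add3
  c13: stall  regs: r0:Add2,r1:6,r2:3,r3:Add3
  c14: CDB Add1=31; issue ADD r3<-Add1  regs: r0:Add2,r1:6,r2:3,r3:Add1
  c15: CDB Add2=12; issue MUL r1<-Mul1  regs: r0:12,r1:Mul1,r2:3,r3:Add1
  c16: issue MUL r3<-Mul2  regs: r0:12,r1:Mul1,r2:3,r3:Mul2
  c17: CDB Add3=34  regs: r0:12,r1:Mul1,r2:3,r3:Mul2
  c18: CDB Add1=15  regs: r0:12,r1:Mul1,r2:3,r3:Mul2
  c19: -  regs: r0:12,r1:Mul1,r2:3,r3:Mul2
  c20: -  regs: r0:12,r1:Mul1,r2:3,r3:Mul2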